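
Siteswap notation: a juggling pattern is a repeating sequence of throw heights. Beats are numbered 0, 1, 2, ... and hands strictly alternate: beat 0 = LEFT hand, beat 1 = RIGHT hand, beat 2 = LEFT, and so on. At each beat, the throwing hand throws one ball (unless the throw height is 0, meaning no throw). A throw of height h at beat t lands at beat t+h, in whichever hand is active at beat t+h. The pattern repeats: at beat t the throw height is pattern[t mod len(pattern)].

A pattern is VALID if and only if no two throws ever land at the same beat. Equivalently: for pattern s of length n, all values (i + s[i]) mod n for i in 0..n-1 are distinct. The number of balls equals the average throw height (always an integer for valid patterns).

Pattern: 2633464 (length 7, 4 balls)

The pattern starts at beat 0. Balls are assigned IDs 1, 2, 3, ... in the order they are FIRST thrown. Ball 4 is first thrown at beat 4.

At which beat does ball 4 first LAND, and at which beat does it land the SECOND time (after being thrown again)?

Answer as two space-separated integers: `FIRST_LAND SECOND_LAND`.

Answer: 8 14

Derivation:
Beat 0 (L): throw ball1 h=2 -> lands@2:L; in-air after throw: [b1@2:L]
Beat 1 (R): throw ball2 h=6 -> lands@7:R; in-air after throw: [b1@2:L b2@7:R]
Beat 2 (L): throw ball1 h=3 -> lands@5:R; in-air after throw: [b1@5:R b2@7:R]
Beat 3 (R): throw ball3 h=3 -> lands@6:L; in-air after throw: [b1@5:R b3@6:L b2@7:R]
Beat 4 (L): throw ball4 h=4 -> lands@8:L; in-air after throw: [b1@5:R b3@6:L b2@7:R b4@8:L]
Beat 5 (R): throw ball1 h=6 -> lands@11:R; in-air after throw: [b3@6:L b2@7:R b4@8:L b1@11:R]
Beat 6 (L): throw ball3 h=4 -> lands@10:L; in-air after throw: [b2@7:R b4@8:L b3@10:L b1@11:R]
Beat 7 (R): throw ball2 h=2 -> lands@9:R; in-air after throw: [b4@8:L b2@9:R b3@10:L b1@11:R]
Beat 8 (L): throw ball4 h=6 -> lands@14:L; in-air after throw: [b2@9:R b3@10:L b1@11:R b4@14:L]
Beat 9 (R): throw ball2 h=3 -> lands@12:L; in-air after throw: [b3@10:L b1@11:R b2@12:L b4@14:L]
Beat 10 (L): throw ball3 h=3 -> lands@13:R; in-air after throw: [b1@11:R b2@12:L b3@13:R b4@14:L]
Beat 11 (R): throw ball1 h=4 -> lands@15:R; in-air after throw: [b2@12:L b3@13:R b4@14:L b1@15:R]
Beat 12 (L): throw ball2 h=6 -> lands@18:L; in-air after throw: [b3@13:R b4@14:L b1@15:R b2@18:L]
Beat 13 (R): throw ball3 h=4 -> lands@17:R; in-air after throw: [b4@14:L b1@15:R b3@17:R b2@18:L]
Beat 14 (L): throw ball4 h=2 -> lands@16:L; in-air after throw: [b1@15:R b4@16:L b3@17:R b2@18:L]
Ball 4: thrown@4 h=4 -> first land @8; rethrown@8 h=6 -> second land @14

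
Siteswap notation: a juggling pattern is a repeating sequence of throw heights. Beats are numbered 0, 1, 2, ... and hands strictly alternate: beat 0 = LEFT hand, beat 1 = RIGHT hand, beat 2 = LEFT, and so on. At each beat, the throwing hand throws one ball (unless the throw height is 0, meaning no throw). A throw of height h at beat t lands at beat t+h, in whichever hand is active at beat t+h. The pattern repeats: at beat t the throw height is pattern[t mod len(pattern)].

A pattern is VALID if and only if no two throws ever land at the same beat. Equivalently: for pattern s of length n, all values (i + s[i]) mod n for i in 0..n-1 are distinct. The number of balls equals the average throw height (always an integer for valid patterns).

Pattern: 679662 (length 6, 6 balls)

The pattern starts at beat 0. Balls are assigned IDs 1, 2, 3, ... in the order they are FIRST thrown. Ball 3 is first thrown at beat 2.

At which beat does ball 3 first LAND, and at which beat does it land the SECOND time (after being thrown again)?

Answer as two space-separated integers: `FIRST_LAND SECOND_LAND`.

Answer: 11 13

Derivation:
Beat 0 (L): throw ball1 h=6 -> lands@6:L; in-air after throw: [b1@6:L]
Beat 1 (R): throw ball2 h=7 -> lands@8:L; in-air after throw: [b1@6:L b2@8:L]
Beat 2 (L): throw ball3 h=9 -> lands@11:R; in-air after throw: [b1@6:L b2@8:L b3@11:R]
Beat 3 (R): throw ball4 h=6 -> lands@9:R; in-air after throw: [b1@6:L b2@8:L b4@9:R b3@11:R]
Beat 4 (L): throw ball5 h=6 -> lands@10:L; in-air after throw: [b1@6:L b2@8:L b4@9:R b5@10:L b3@11:R]
Beat 5 (R): throw ball6 h=2 -> lands@7:R; in-air after throw: [b1@6:L b6@7:R b2@8:L b4@9:R b5@10:L b3@11:R]
Beat 6 (L): throw ball1 h=6 -> lands@12:L; in-air after throw: [b6@7:R b2@8:L b4@9:R b5@10:L b3@11:R b1@12:L]
Beat 7 (R): throw ball6 h=7 -> lands@14:L; in-air after throw: [b2@8:L b4@9:R b5@10:L b3@11:R b1@12:L b6@14:L]
Beat 8 (L): throw ball2 h=9 -> lands@17:R; in-air after throw: [b4@9:R b5@10:L b3@11:R b1@12:L b6@14:L b2@17:R]
Beat 9 (R): throw ball4 h=6 -> lands@15:R; in-air after throw: [b5@10:L b3@11:R b1@12:L b6@14:L b4@15:R b2@17:R]
Beat 10 (L): throw ball5 h=6 -> lands@16:L; in-air after throw: [b3@11:R b1@12:L b6@14:L b4@15:R b5@16:L b2@17:R]
Beat 11 (R): throw ball3 h=2 -> lands@13:R; in-air after throw: [b1@12:L b3@13:R b6@14:L b4@15:R b5@16:L b2@17:R]
Beat 12 (L): throw ball1 h=6 -> lands@18:L; in-air after throw: [b3@13:R b6@14:L b4@15:R b5@16:L b2@17:R b1@18:L]
Beat 13 (R): throw ball3 h=7 -> lands@20:L; in-air after throw: [b6@14:L b4@15:R b5@16:L b2@17:R b1@18:L b3@20:L]
Ball 3: thrown@2 h=9 -> first land @11; rethrown@11 h=2 -> second land @13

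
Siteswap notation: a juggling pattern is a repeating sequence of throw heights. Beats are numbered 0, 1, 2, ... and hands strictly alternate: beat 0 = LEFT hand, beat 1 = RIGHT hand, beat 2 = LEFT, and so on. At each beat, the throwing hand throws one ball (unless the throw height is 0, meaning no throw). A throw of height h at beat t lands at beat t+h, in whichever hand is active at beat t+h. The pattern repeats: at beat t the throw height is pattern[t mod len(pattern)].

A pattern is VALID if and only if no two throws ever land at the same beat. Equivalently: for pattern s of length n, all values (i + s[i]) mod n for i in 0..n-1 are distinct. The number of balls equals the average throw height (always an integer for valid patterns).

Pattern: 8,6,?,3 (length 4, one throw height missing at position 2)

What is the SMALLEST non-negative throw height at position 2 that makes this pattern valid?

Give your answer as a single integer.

Answer: 3

Derivation:
i=0: (0 + 8) mod 4 = 0
i=1: (1 + 6) mod 4 = 3
i=2: s[i]=? (unknown)
i=3: (3 + 3) mod 4 = 2
Known residues: [0, 2, 3]; need a permutation of 0..3, so missing residue r = 1
Need (2 + s) mod 4 = 1; smallest s = (1 - 2) mod 4 = 3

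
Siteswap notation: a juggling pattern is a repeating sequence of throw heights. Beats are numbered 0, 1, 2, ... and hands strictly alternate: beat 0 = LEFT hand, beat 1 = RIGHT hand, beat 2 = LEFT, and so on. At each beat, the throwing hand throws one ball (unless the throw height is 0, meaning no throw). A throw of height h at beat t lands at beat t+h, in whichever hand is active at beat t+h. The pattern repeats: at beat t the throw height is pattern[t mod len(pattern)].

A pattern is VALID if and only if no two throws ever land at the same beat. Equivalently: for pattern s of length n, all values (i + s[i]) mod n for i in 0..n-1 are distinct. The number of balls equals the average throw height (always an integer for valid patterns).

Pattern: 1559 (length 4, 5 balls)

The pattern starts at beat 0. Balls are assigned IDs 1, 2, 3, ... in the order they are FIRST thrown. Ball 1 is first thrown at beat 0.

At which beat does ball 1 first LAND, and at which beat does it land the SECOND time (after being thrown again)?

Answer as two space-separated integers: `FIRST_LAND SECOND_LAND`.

Answer: 1 6

Derivation:
Beat 0 (L): throw ball1 h=1 -> lands@1:R; in-air after throw: [b1@1:R]
Beat 1 (R): throw ball1 h=5 -> lands@6:L; in-air after throw: [b1@6:L]
Beat 2 (L): throw ball2 h=5 -> lands@7:R; in-air after throw: [b1@6:L b2@7:R]
Beat 3 (R): throw ball3 h=9 -> lands@12:L; in-air after throw: [b1@6:L b2@7:R b3@12:L]
Beat 4 (L): throw ball4 h=1 -> lands@5:R; in-air after throw: [b4@5:R b1@6:L b2@7:R b3@12:L]
Beat 5 (R): throw ball4 h=5 -> lands@10:L; in-air after throw: [b1@6:L b2@7:R b4@10:L b3@12:L]
Beat 6 (L): throw ball1 h=5 -> lands@11:R; in-air after throw: [b2@7:R b4@10:L b1@11:R b3@12:L]
Ball 1: thrown@0 h=1 -> first land @1; rethrown@1 h=5 -> second land @6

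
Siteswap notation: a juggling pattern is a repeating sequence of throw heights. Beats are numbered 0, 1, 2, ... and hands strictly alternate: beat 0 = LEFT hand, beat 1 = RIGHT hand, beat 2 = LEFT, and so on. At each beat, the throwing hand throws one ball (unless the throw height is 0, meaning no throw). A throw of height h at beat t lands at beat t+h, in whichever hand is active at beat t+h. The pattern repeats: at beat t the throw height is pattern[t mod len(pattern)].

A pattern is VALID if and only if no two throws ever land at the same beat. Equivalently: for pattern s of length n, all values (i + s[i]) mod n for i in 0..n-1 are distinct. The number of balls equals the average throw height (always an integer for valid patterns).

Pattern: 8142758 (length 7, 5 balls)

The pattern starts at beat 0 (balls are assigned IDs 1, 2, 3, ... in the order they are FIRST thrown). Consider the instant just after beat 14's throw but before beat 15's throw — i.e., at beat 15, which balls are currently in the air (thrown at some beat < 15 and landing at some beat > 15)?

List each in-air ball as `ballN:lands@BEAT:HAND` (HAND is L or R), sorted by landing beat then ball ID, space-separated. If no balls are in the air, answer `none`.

Beat 0 (L): throw ball1 h=8 -> lands@8:L; in-air after throw: [b1@8:L]
Beat 1 (R): throw ball2 h=1 -> lands@2:L; in-air after throw: [b2@2:L b1@8:L]
Beat 2 (L): throw ball2 h=4 -> lands@6:L; in-air after throw: [b2@6:L b1@8:L]
Beat 3 (R): throw ball3 h=2 -> lands@5:R; in-air after throw: [b3@5:R b2@6:L b1@8:L]
Beat 4 (L): throw ball4 h=7 -> lands@11:R; in-air after throw: [b3@5:R b2@6:L b1@8:L b4@11:R]
Beat 5 (R): throw ball3 h=5 -> lands@10:L; in-air after throw: [b2@6:L b1@8:L b3@10:L b4@11:R]
Beat 6 (L): throw ball2 h=8 -> lands@14:L; in-air after throw: [b1@8:L b3@10:L b4@11:R b2@14:L]
Beat 7 (R): throw ball5 h=8 -> lands@15:R; in-air after throw: [b1@8:L b3@10:L b4@11:R b2@14:L b5@15:R]
Beat 8 (L): throw ball1 h=1 -> lands@9:R; in-air after throw: [b1@9:R b3@10:L b4@11:R b2@14:L b5@15:R]
Beat 9 (R): throw ball1 h=4 -> lands@13:R; in-air after throw: [b3@10:L b4@11:R b1@13:R b2@14:L b5@15:R]
Beat 10 (L): throw ball3 h=2 -> lands@12:L; in-air after throw: [b4@11:R b3@12:L b1@13:R b2@14:L b5@15:R]
Beat 11 (R): throw ball4 h=7 -> lands@18:L; in-air after throw: [b3@12:L b1@13:R b2@14:L b5@15:R b4@18:L]
Beat 12 (L): throw ball3 h=5 -> lands@17:R; in-air after throw: [b1@13:R b2@14:L b5@15:R b3@17:R b4@18:L]
Beat 13 (R): throw ball1 h=8 -> lands@21:R; in-air after throw: [b2@14:L b5@15:R b3@17:R b4@18:L b1@21:R]
Beat 14 (L): throw ball2 h=8 -> lands@22:L; in-air after throw: [b5@15:R b3@17:R b4@18:L b1@21:R b2@22:L]
Beat 15 (R): throw ball5 h=1 -> lands@16:L; in-air after throw: [b5@16:L b3@17:R b4@18:L b1@21:R b2@22:L]

Answer: ball3:lands@17:R ball4:lands@18:L ball1:lands@21:R ball2:lands@22:L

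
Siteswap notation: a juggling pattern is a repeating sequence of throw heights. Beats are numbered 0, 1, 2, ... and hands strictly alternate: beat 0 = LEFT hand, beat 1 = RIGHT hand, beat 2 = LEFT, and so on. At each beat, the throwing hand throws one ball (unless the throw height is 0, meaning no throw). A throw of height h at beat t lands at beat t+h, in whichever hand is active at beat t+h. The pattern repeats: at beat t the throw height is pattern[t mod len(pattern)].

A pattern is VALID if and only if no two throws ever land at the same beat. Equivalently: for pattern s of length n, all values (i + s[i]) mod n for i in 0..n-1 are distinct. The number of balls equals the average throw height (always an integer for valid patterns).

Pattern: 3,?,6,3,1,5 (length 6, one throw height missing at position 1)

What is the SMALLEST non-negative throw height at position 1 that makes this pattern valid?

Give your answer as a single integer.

Answer: 0

Derivation:
i=0: (0 + 3) mod 6 = 3
i=1: s[i]=? (unknown)
i=2: (2 + 6) mod 6 = 2
i=3: (3 + 3) mod 6 = 0
i=4: (4 + 1) mod 6 = 5
i=5: (5 + 5) mod 6 = 4
Known residues: [0, 2, 3, 4, 5]; need a permutation of 0..5, so missing residue r = 1
Need (1 + s) mod 6 = 1; smallest s = (1 - 1) mod 6 = 0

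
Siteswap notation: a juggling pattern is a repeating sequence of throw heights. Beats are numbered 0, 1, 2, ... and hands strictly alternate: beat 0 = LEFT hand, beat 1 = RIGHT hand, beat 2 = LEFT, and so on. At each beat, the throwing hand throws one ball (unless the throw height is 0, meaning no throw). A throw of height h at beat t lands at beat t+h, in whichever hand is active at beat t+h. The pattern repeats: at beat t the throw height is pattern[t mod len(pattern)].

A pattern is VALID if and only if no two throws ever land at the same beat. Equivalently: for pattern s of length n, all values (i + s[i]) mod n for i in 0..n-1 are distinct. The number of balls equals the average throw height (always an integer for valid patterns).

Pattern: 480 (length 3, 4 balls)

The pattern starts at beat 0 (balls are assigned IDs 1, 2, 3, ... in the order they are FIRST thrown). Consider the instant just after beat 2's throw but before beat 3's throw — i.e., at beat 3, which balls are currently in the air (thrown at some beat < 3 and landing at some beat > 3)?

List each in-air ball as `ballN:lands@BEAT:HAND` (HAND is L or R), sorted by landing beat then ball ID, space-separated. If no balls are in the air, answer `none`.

Answer: ball1:lands@4:L ball2:lands@9:R

Derivation:
Beat 0 (L): throw ball1 h=4 -> lands@4:L; in-air after throw: [b1@4:L]
Beat 1 (R): throw ball2 h=8 -> lands@9:R; in-air after throw: [b1@4:L b2@9:R]
Beat 3 (R): throw ball3 h=4 -> lands@7:R; in-air after throw: [b1@4:L b3@7:R b2@9:R]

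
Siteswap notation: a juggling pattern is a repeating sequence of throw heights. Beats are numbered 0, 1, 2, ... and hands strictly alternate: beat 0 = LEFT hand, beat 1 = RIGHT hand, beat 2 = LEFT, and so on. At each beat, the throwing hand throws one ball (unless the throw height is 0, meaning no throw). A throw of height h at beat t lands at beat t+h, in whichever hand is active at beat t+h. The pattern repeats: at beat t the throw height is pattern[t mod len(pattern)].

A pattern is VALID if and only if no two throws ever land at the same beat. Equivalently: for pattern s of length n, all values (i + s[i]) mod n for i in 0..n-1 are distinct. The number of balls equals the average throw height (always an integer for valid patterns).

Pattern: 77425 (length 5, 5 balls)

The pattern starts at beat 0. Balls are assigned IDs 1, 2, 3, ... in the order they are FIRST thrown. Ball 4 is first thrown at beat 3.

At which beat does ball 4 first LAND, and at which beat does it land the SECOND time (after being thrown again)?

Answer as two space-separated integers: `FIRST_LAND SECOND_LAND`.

Beat 0 (L): throw ball1 h=7 -> lands@7:R; in-air after throw: [b1@7:R]
Beat 1 (R): throw ball2 h=7 -> lands@8:L; in-air after throw: [b1@7:R b2@8:L]
Beat 2 (L): throw ball3 h=4 -> lands@6:L; in-air after throw: [b3@6:L b1@7:R b2@8:L]
Beat 3 (R): throw ball4 h=2 -> lands@5:R; in-air after throw: [b4@5:R b3@6:L b1@7:R b2@8:L]
Beat 4 (L): throw ball5 h=5 -> lands@9:R; in-air after throw: [b4@5:R b3@6:L b1@7:R b2@8:L b5@9:R]
Beat 5 (R): throw ball4 h=7 -> lands@12:L; in-air after throw: [b3@6:L b1@7:R b2@8:L b5@9:R b4@12:L]
Beat 6 (L): throw ball3 h=7 -> lands@13:R; in-air after throw: [b1@7:R b2@8:L b5@9:R b4@12:L b3@13:R]
Beat 7 (R): throw ball1 h=4 -> lands@11:R; in-air after throw: [b2@8:L b5@9:R b1@11:R b4@12:L b3@13:R]
Beat 8 (L): throw ball2 h=2 -> lands@10:L; in-air after throw: [b5@9:R b2@10:L b1@11:R b4@12:L b3@13:R]
Beat 9 (R): throw ball5 h=5 -> lands@14:L; in-air after throw: [b2@10:L b1@11:R b4@12:L b3@13:R b5@14:L]
Beat 10 (L): throw ball2 h=7 -> lands@17:R; in-air after throw: [b1@11:R b4@12:L b3@13:R b5@14:L b2@17:R]
Beat 11 (R): throw ball1 h=7 -> lands@18:L; in-air after throw: [b4@12:L b3@13:R b5@14:L b2@17:R b1@18:L]
Beat 12 (L): throw ball4 h=4 -> lands@16:L; in-air after throw: [b3@13:R b5@14:L b4@16:L b2@17:R b1@18:L]
Ball 4: thrown@3 h=2 -> first land @5; rethrown@5 h=7 -> second land @12

Answer: 5 12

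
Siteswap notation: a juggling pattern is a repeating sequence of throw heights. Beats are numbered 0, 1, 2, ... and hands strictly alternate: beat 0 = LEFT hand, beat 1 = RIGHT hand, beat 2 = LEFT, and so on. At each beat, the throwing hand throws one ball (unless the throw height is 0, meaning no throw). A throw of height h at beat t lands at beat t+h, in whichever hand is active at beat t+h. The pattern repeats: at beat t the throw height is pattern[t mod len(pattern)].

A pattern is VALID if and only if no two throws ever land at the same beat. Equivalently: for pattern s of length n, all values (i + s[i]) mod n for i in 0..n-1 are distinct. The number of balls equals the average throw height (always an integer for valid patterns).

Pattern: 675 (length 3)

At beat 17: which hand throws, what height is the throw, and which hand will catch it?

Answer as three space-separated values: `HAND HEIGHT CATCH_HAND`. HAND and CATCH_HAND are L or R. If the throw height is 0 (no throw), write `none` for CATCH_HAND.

Answer: R 5 L

Derivation:
Beat 17: 17 mod 2 = 1, so hand = R
Throw height = pattern[17 mod 3] = pattern[2] = 5
Lands at beat 17+5=22, 22 mod 2 = 0, so catch hand = L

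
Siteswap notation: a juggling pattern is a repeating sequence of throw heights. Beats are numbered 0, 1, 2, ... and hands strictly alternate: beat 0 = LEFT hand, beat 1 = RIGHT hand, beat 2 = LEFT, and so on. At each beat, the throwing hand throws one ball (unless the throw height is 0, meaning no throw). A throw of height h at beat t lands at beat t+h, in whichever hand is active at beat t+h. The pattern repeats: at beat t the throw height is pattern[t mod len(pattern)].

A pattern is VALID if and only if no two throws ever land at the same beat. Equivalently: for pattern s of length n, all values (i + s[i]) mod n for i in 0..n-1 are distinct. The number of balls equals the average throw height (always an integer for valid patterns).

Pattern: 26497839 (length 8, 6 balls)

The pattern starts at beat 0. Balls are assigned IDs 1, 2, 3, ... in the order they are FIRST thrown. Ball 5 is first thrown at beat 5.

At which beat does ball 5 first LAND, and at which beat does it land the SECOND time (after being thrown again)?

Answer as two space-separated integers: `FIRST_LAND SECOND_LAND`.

Answer: 13 21

Derivation:
Beat 0 (L): throw ball1 h=2 -> lands@2:L; in-air after throw: [b1@2:L]
Beat 1 (R): throw ball2 h=6 -> lands@7:R; in-air after throw: [b1@2:L b2@7:R]
Beat 2 (L): throw ball1 h=4 -> lands@6:L; in-air after throw: [b1@6:L b2@7:R]
Beat 3 (R): throw ball3 h=9 -> lands@12:L; in-air after throw: [b1@6:L b2@7:R b3@12:L]
Beat 4 (L): throw ball4 h=7 -> lands@11:R; in-air after throw: [b1@6:L b2@7:R b4@11:R b3@12:L]
Beat 5 (R): throw ball5 h=8 -> lands@13:R; in-air after throw: [b1@6:L b2@7:R b4@11:R b3@12:L b5@13:R]
Beat 6 (L): throw ball1 h=3 -> lands@9:R; in-air after throw: [b2@7:R b1@9:R b4@11:R b3@12:L b5@13:R]
Beat 7 (R): throw ball2 h=9 -> lands@16:L; in-air after throw: [b1@9:R b4@11:R b3@12:L b5@13:R b2@16:L]
Beat 8 (L): throw ball6 h=2 -> lands@10:L; in-air after throw: [b1@9:R b6@10:L b4@11:R b3@12:L b5@13:R b2@16:L]
Beat 9 (R): throw ball1 h=6 -> lands@15:R; in-air after throw: [b6@10:L b4@11:R b3@12:L b5@13:R b1@15:R b2@16:L]
Beat 10 (L): throw ball6 h=4 -> lands@14:L; in-air after throw: [b4@11:R b3@12:L b5@13:R b6@14:L b1@15:R b2@16:L]
Beat 11 (R): throw ball4 h=9 -> lands@20:L; in-air after throw: [b3@12:L b5@13:R b6@14:L b1@15:R b2@16:L b4@20:L]
Beat 12 (L): throw ball3 h=7 -> lands@19:R; in-air after throw: [b5@13:R b6@14:L b1@15:R b2@16:L b3@19:R b4@20:L]
Beat 13 (R): throw ball5 h=8 -> lands@21:R; in-air after throw: [b6@14:L b1@15:R b2@16:L b3@19:R b4@20:L b5@21:R]
Beat 14 (L): throw ball6 h=3 -> lands@17:R; in-air after throw: [b1@15:R b2@16:L b6@17:R b3@19:R b4@20:L b5@21:R]
Beat 15 (R): throw ball1 h=9 -> lands@24:L; in-air after throw: [b2@16:L b6@17:R b3@19:R b4@20:L b5@21:R b1@24:L]
Beat 16 (L): throw ball2 h=2 -> lands@18:L; in-air after throw: [b6@17:R b2@18:L b3@19:R b4@20:L b5@21:R b1@24:L]
Beat 17 (R): throw ball6 h=6 -> lands@23:R; in-air after throw: [b2@18:L b3@19:R b4@20:L b5@21:R b6@23:R b1@24:L]
Beat 18 (L): throw ball2 h=4 -> lands@22:L; in-air after throw: [b3@19:R b4@20:L b5@21:R b2@22:L b6@23:R b1@24:L]
Beat 19 (R): throw ball3 h=9 -> lands@28:L; in-air after throw: [b4@20:L b5@21:R b2@22:L b6@23:R b1@24:L b3@28:L]
Beat 20 (L): throw ball4 h=7 -> lands@27:R; in-air after throw: [b5@21:R b2@22:L b6@23:R b1@24:L b4@27:R b3@28:L]
Beat 21 (R): throw ball5 h=8 -> lands@29:R; in-air after throw: [b2@22:L b6@23:R b1@24:L b4@27:R b3@28:L b5@29:R]
Ball 5: thrown@5 h=8 -> first land @13; rethrown@13 h=8 -> second land @21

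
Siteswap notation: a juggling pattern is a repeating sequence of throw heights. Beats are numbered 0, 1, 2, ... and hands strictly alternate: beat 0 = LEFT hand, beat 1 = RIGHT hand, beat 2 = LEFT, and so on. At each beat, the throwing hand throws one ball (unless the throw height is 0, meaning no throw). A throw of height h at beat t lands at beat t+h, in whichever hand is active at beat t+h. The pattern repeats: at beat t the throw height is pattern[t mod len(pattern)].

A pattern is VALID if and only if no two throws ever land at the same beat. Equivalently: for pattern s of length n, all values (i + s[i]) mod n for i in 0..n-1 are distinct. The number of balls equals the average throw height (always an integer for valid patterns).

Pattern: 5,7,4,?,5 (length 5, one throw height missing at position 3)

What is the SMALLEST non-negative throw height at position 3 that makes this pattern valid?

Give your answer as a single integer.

Answer: 4

Derivation:
i=0: (0 + 5) mod 5 = 0
i=1: (1 + 7) mod 5 = 3
i=2: (2 + 4) mod 5 = 1
i=3: s[i]=? (unknown)
i=4: (4 + 5) mod 5 = 4
Known residues: [0, 1, 3, 4]; need a permutation of 0..4, so missing residue r = 2
Need (3 + s) mod 5 = 2; smallest s = (2 - 3) mod 5 = 4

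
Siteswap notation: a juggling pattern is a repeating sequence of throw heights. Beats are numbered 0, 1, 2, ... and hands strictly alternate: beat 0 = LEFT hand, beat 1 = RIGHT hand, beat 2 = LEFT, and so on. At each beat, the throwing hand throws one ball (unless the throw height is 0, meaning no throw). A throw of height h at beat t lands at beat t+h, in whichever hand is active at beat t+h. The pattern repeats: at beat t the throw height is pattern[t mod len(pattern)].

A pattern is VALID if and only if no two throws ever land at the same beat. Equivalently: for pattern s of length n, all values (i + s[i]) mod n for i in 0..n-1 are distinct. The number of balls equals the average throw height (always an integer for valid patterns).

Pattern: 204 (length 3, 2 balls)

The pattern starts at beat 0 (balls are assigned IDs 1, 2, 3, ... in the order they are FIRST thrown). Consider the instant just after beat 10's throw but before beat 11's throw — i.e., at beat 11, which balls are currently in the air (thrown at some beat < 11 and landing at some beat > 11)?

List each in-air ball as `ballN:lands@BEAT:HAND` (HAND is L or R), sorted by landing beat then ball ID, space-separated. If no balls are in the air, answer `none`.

Beat 0 (L): throw ball1 h=2 -> lands@2:L; in-air after throw: [b1@2:L]
Beat 2 (L): throw ball1 h=4 -> lands@6:L; in-air after throw: [b1@6:L]
Beat 3 (R): throw ball2 h=2 -> lands@5:R; in-air after throw: [b2@5:R b1@6:L]
Beat 5 (R): throw ball2 h=4 -> lands@9:R; in-air after throw: [b1@6:L b2@9:R]
Beat 6 (L): throw ball1 h=2 -> lands@8:L; in-air after throw: [b1@8:L b2@9:R]
Beat 8 (L): throw ball1 h=4 -> lands@12:L; in-air after throw: [b2@9:R b1@12:L]
Beat 9 (R): throw ball2 h=2 -> lands@11:R; in-air after throw: [b2@11:R b1@12:L]
Beat 11 (R): throw ball2 h=4 -> lands@15:R; in-air after throw: [b1@12:L b2@15:R]

Answer: ball1:lands@12:L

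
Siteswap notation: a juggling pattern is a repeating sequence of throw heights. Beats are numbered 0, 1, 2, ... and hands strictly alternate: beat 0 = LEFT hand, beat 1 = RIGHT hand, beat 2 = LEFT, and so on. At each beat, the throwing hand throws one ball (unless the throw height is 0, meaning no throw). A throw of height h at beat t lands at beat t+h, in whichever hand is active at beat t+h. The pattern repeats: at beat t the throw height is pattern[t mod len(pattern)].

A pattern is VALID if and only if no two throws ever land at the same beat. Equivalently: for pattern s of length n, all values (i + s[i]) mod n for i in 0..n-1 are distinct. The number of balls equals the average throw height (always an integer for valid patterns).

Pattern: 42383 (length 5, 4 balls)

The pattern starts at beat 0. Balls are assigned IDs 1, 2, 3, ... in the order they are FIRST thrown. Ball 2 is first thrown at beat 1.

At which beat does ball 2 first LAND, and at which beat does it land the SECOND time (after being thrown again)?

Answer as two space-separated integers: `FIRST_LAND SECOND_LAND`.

Beat 0 (L): throw ball1 h=4 -> lands@4:L; in-air after throw: [b1@4:L]
Beat 1 (R): throw ball2 h=2 -> lands@3:R; in-air after throw: [b2@3:R b1@4:L]
Beat 2 (L): throw ball3 h=3 -> lands@5:R; in-air after throw: [b2@3:R b1@4:L b3@5:R]
Beat 3 (R): throw ball2 h=8 -> lands@11:R; in-air after throw: [b1@4:L b3@5:R b2@11:R]
Beat 4 (L): throw ball1 h=3 -> lands@7:R; in-air after throw: [b3@5:R b1@7:R b2@11:R]
Beat 5 (R): throw ball3 h=4 -> lands@9:R; in-air after throw: [b1@7:R b3@9:R b2@11:R]
Beat 6 (L): throw ball4 h=2 -> lands@8:L; in-air after throw: [b1@7:R b4@8:L b3@9:R b2@11:R]
Beat 7 (R): throw ball1 h=3 -> lands@10:L; in-air after throw: [b4@8:L b3@9:R b1@10:L b2@11:R]
Beat 8 (L): throw ball4 h=8 -> lands@16:L; in-air after throw: [b3@9:R b1@10:L b2@11:R b4@16:L]
Beat 9 (R): throw ball3 h=3 -> lands@12:L; in-air after throw: [b1@10:L b2@11:R b3@12:L b4@16:L]
Beat 10 (L): throw ball1 h=4 -> lands@14:L; in-air after throw: [b2@11:R b3@12:L b1@14:L b4@16:L]
Beat 11 (R): throw ball2 h=2 -> lands@13:R; in-air after throw: [b3@12:L b2@13:R b1@14:L b4@16:L]
Ball 2: thrown@1 h=2 -> first land @3; rethrown@3 h=8 -> second land @11

Answer: 3 11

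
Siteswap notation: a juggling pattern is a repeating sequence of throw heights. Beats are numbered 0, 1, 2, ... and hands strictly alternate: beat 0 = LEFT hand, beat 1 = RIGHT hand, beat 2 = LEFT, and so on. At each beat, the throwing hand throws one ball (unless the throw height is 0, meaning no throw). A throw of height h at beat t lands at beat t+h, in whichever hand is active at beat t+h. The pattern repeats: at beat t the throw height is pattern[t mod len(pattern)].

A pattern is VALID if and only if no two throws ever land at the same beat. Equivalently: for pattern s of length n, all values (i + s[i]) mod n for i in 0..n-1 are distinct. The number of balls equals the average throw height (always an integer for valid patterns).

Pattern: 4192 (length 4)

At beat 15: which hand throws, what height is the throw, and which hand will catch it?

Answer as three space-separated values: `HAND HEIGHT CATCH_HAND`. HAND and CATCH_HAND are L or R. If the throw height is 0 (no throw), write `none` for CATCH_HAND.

Answer: R 2 R

Derivation:
Beat 15: 15 mod 2 = 1, so hand = R
Throw height = pattern[15 mod 4] = pattern[3] = 2
Lands at beat 15+2=17, 17 mod 2 = 1, so catch hand = R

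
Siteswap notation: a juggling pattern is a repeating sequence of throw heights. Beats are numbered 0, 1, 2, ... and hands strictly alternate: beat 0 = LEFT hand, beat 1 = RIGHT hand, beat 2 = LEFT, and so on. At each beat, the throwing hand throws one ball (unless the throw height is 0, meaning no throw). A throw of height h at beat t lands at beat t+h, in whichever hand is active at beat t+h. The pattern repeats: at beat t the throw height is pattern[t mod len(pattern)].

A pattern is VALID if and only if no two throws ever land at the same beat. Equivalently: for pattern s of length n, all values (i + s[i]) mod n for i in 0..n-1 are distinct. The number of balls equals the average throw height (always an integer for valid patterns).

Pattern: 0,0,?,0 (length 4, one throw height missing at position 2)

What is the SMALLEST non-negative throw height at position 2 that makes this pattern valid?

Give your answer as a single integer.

i=0: (0 + 0) mod 4 = 0
i=1: (1 + 0) mod 4 = 1
i=2: s[i]=? (unknown)
i=3: (3 + 0) mod 4 = 3
Known residues: [0, 1, 3]; need a permutation of 0..3, so missing residue r = 2
Need (2 + s) mod 4 = 2; smallest s = (2 - 2) mod 4 = 0

Answer: 0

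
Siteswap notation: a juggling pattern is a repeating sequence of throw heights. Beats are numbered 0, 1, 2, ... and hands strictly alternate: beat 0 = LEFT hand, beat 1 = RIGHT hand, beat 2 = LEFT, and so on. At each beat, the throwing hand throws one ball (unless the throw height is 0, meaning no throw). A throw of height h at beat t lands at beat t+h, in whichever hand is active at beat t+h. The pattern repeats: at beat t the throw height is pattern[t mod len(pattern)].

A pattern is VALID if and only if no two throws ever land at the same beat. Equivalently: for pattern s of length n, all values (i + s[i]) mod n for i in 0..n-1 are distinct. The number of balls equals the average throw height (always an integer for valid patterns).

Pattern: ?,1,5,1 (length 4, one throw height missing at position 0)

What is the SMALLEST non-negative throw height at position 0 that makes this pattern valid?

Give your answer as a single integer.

Answer: 1

Derivation:
i=0: s[i]=? (unknown)
i=1: (1 + 1) mod 4 = 2
i=2: (2 + 5) mod 4 = 3
i=3: (3 + 1) mod 4 = 0
Known residues: [0, 2, 3]; need a permutation of 0..3, so missing residue r = 1
Need (0 + s) mod 4 = 1; smallest s = (1 - 0) mod 4 = 1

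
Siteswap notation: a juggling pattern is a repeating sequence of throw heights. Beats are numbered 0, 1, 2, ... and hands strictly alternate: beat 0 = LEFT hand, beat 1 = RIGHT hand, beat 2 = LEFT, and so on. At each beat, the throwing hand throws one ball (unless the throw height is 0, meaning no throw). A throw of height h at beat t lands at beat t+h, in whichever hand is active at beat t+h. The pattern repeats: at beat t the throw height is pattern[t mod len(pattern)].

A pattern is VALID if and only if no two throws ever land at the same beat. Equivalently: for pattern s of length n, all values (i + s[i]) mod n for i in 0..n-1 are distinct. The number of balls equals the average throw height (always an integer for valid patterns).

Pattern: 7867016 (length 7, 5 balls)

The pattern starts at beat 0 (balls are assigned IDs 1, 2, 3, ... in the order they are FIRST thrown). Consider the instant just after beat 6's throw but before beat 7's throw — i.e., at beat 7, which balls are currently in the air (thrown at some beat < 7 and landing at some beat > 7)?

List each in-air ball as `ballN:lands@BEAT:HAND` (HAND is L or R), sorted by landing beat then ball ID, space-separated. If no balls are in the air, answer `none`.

Answer: ball3:lands@8:L ball2:lands@9:R ball4:lands@10:L ball5:lands@12:L

Derivation:
Beat 0 (L): throw ball1 h=7 -> lands@7:R; in-air after throw: [b1@7:R]
Beat 1 (R): throw ball2 h=8 -> lands@9:R; in-air after throw: [b1@7:R b2@9:R]
Beat 2 (L): throw ball3 h=6 -> lands@8:L; in-air after throw: [b1@7:R b3@8:L b2@9:R]
Beat 3 (R): throw ball4 h=7 -> lands@10:L; in-air after throw: [b1@7:R b3@8:L b2@9:R b4@10:L]
Beat 5 (R): throw ball5 h=1 -> lands@6:L; in-air after throw: [b5@6:L b1@7:R b3@8:L b2@9:R b4@10:L]
Beat 6 (L): throw ball5 h=6 -> lands@12:L; in-air after throw: [b1@7:R b3@8:L b2@9:R b4@10:L b5@12:L]
Beat 7 (R): throw ball1 h=7 -> lands@14:L; in-air after throw: [b3@8:L b2@9:R b4@10:L b5@12:L b1@14:L]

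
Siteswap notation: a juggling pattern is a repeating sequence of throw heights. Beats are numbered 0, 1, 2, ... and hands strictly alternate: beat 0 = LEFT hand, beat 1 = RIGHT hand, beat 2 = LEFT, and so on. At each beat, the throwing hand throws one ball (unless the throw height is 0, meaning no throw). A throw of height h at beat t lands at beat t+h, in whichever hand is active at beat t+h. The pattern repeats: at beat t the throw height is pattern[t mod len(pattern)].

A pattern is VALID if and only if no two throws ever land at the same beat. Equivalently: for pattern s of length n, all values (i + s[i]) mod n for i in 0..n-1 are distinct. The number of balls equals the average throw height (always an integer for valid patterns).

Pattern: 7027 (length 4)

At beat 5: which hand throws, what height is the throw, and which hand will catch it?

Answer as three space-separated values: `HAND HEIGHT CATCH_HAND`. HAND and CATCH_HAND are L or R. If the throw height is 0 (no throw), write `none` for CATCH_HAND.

Beat 5: 5 mod 2 = 1, so hand = R
Throw height = pattern[5 mod 4] = pattern[1] = 0

Answer: R 0 none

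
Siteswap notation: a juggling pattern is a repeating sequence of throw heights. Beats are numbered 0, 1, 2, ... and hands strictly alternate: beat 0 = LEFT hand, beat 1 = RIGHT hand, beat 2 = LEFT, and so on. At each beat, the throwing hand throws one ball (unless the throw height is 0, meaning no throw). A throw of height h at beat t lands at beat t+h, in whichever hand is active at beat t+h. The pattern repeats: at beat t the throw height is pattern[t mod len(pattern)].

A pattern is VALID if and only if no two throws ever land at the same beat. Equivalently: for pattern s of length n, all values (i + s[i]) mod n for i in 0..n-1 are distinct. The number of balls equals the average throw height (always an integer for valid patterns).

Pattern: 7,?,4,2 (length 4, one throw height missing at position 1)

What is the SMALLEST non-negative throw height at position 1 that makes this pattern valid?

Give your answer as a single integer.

Answer: 3

Derivation:
i=0: (0 + 7) mod 4 = 3
i=1: s[i]=? (unknown)
i=2: (2 + 4) mod 4 = 2
i=3: (3 + 2) mod 4 = 1
Known residues: [1, 2, 3]; need a permutation of 0..3, so missing residue r = 0
Need (1 + s) mod 4 = 0; smallest s = (0 - 1) mod 4 = 3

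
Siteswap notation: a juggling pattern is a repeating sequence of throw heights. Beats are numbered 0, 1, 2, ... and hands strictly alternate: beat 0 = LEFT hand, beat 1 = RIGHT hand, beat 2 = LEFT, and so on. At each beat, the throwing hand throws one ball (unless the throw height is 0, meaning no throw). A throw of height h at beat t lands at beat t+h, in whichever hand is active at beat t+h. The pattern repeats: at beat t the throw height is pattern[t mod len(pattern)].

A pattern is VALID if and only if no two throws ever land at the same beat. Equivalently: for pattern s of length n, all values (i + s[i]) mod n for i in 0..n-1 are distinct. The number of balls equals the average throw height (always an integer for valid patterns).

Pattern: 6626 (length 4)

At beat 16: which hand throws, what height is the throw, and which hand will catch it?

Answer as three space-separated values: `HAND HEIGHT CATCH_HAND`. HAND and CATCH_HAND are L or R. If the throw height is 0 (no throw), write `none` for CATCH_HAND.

Answer: L 6 L

Derivation:
Beat 16: 16 mod 2 = 0, so hand = L
Throw height = pattern[16 mod 4] = pattern[0] = 6
Lands at beat 16+6=22, 22 mod 2 = 0, so catch hand = L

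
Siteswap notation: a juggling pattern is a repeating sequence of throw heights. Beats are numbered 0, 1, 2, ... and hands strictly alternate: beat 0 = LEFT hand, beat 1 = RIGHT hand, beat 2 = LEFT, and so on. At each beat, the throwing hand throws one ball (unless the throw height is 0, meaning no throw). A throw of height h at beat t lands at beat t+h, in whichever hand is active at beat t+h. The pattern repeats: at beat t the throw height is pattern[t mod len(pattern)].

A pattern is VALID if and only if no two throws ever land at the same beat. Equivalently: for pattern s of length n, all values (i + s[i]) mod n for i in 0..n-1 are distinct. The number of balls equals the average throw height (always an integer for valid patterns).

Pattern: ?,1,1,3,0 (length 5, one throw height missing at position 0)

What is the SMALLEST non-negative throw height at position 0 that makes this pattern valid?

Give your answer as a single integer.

Answer: 0

Derivation:
i=0: s[i]=? (unknown)
i=1: (1 + 1) mod 5 = 2
i=2: (2 + 1) mod 5 = 3
i=3: (3 + 3) mod 5 = 1
i=4: (4 + 0) mod 5 = 4
Known residues: [1, 2, 3, 4]; need a permutation of 0..4, so missing residue r = 0
Need (0 + s) mod 5 = 0; smallest s = (0 - 0) mod 5 = 0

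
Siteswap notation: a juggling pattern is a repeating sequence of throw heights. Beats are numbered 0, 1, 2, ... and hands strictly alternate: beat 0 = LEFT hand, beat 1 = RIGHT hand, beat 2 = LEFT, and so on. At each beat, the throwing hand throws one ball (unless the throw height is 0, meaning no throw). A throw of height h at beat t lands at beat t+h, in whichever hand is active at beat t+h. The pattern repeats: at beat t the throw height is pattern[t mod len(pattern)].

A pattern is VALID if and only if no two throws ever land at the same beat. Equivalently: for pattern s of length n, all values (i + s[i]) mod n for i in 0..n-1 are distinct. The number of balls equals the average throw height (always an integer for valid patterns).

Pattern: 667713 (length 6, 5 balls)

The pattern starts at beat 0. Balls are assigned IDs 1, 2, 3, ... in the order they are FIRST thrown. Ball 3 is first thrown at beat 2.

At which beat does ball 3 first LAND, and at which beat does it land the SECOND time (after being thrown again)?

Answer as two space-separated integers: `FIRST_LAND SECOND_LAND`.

Beat 0 (L): throw ball1 h=6 -> lands@6:L; in-air after throw: [b1@6:L]
Beat 1 (R): throw ball2 h=6 -> lands@7:R; in-air after throw: [b1@6:L b2@7:R]
Beat 2 (L): throw ball3 h=7 -> lands@9:R; in-air after throw: [b1@6:L b2@7:R b3@9:R]
Beat 3 (R): throw ball4 h=7 -> lands@10:L; in-air after throw: [b1@6:L b2@7:R b3@9:R b4@10:L]
Beat 4 (L): throw ball5 h=1 -> lands@5:R; in-air after throw: [b5@5:R b1@6:L b2@7:R b3@9:R b4@10:L]
Beat 5 (R): throw ball5 h=3 -> lands@8:L; in-air after throw: [b1@6:L b2@7:R b5@8:L b3@9:R b4@10:L]
Beat 6 (L): throw ball1 h=6 -> lands@12:L; in-air after throw: [b2@7:R b5@8:L b3@9:R b4@10:L b1@12:L]
Beat 7 (R): throw ball2 h=6 -> lands@13:R; in-air after throw: [b5@8:L b3@9:R b4@10:L b1@12:L b2@13:R]
Beat 8 (L): throw ball5 h=7 -> lands@15:R; in-air after throw: [b3@9:R b4@10:L b1@12:L b2@13:R b5@15:R]
Beat 9 (R): throw ball3 h=7 -> lands@16:L; in-air after throw: [b4@10:L b1@12:L b2@13:R b5@15:R b3@16:L]
Beat 10 (L): throw ball4 h=1 -> lands@11:R; in-air after throw: [b4@11:R b1@12:L b2@13:R b5@15:R b3@16:L]
Beat 11 (R): throw ball4 h=3 -> lands@14:L; in-air after throw: [b1@12:L b2@13:R b4@14:L b5@15:R b3@16:L]
Beat 12 (L): throw ball1 h=6 -> lands@18:L; in-air after throw: [b2@13:R b4@14:L b5@15:R b3@16:L b1@18:L]
Beat 13 (R): throw ball2 h=6 -> lands@19:R; in-air after throw: [b4@14:L b5@15:R b3@16:L b1@18:L b2@19:R]
Beat 14 (L): throw ball4 h=7 -> lands@21:R; in-air after throw: [b5@15:R b3@16:L b1@18:L b2@19:R b4@21:R]
Beat 15 (R): throw ball5 h=7 -> lands@22:L; in-air after throw: [b3@16:L b1@18:L b2@19:R b4@21:R b5@22:L]
Beat 16 (L): throw ball3 h=1 -> lands@17:R; in-air after throw: [b3@17:R b1@18:L b2@19:R b4@21:R b5@22:L]
Ball 3: thrown@2 h=7 -> first land @9; rethrown@9 h=7 -> second land @16

Answer: 9 16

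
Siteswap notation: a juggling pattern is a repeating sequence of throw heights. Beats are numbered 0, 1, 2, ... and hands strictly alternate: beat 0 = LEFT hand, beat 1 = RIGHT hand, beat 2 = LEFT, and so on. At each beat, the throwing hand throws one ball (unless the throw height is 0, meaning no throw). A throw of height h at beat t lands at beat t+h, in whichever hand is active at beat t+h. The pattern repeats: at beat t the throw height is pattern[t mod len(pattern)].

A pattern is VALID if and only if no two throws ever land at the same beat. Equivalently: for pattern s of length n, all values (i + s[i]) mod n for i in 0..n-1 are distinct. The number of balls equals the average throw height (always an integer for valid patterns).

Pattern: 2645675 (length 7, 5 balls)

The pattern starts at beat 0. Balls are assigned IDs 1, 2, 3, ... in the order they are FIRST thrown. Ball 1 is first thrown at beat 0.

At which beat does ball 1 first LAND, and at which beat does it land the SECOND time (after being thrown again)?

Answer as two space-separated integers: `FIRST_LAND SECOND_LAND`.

Beat 0 (L): throw ball1 h=2 -> lands@2:L; in-air after throw: [b1@2:L]
Beat 1 (R): throw ball2 h=6 -> lands@7:R; in-air after throw: [b1@2:L b2@7:R]
Beat 2 (L): throw ball1 h=4 -> lands@6:L; in-air after throw: [b1@6:L b2@7:R]
Beat 3 (R): throw ball3 h=5 -> lands@8:L; in-air after throw: [b1@6:L b2@7:R b3@8:L]
Beat 4 (L): throw ball4 h=6 -> lands@10:L; in-air after throw: [b1@6:L b2@7:R b3@8:L b4@10:L]
Beat 5 (R): throw ball5 h=7 -> lands@12:L; in-air after throw: [b1@6:L b2@7:R b3@8:L b4@10:L b5@12:L]
Beat 6 (L): throw ball1 h=5 -> lands@11:R; in-air after throw: [b2@7:R b3@8:L b4@10:L b1@11:R b5@12:L]
Ball 1: thrown@0 h=2 -> first land @2; rethrown@2 h=4 -> second land @6

Answer: 2 6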